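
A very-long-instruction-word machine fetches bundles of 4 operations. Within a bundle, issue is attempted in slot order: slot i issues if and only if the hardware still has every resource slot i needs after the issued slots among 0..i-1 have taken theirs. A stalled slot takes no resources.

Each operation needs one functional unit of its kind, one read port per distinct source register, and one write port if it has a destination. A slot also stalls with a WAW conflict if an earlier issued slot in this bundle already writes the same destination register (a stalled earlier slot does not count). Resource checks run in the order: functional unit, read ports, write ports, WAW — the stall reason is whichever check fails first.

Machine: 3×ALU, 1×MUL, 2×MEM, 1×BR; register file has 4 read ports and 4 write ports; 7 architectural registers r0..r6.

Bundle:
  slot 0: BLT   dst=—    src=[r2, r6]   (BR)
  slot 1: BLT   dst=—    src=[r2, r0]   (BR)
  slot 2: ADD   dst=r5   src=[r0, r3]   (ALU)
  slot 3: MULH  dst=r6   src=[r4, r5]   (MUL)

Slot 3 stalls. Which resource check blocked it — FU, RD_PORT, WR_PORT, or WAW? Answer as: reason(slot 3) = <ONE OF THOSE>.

[0] BR needs rd=2 wr=0: ok; after: ALU=3 MUL=1 MEM=2 BR=0, R=2, W=4
[1] BR needs rd=2 wr=0: FU; after: ALU=3 MUL=1 MEM=2 BR=0, R=2, W=4
[2] ALU needs rd=2 wr=1: ok; after: ALU=2 MUL=1 MEM=2 BR=0, R=0, W=3
[3] MUL needs rd=2 wr=1: RD_PORT; after: ALU=2 MUL=1 MEM=2 BR=0, R=0, W=3

reason(slot 3) = RD_PORT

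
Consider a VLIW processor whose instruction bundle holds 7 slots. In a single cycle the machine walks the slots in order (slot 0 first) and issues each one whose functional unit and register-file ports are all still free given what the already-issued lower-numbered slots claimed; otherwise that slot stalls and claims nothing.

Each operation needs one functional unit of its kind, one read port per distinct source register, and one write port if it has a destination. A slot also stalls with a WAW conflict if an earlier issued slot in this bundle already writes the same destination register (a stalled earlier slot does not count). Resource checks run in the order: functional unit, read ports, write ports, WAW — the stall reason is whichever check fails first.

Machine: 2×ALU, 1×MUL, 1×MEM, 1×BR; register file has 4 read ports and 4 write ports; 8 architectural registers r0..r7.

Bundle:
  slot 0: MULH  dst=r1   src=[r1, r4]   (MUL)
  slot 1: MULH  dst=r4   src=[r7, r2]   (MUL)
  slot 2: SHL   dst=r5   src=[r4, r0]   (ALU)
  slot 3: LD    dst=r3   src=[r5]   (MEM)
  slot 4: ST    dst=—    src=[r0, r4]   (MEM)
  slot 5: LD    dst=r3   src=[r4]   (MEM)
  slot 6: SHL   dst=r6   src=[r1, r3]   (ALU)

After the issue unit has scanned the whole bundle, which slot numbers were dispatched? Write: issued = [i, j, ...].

#0 MUL src=r1,r4 dispatched  <A:2 Mu:0 Ld:1 B:1 rd:2 wr:3>
#1 MUL src=r7,r2 held:FU  <A:2 Mu:0 Ld:1 B:1 rd:2 wr:3>
#2 ALU src=r4,r0 dispatched  <A:1 Mu:0 Ld:1 B:1 rd:0 wr:2>
#3 MEM src=r5 held:RD_PORT  <A:1 Mu:0 Ld:1 B:1 rd:0 wr:2>
#4 MEM src=r0,r4 held:RD_PORT  <A:1 Mu:0 Ld:1 B:1 rd:0 wr:2>
#5 MEM src=r4 held:RD_PORT  <A:1 Mu:0 Ld:1 B:1 rd:0 wr:2>
#6 ALU src=r1,r3 held:RD_PORT  <A:1 Mu:0 Ld:1 B:1 rd:0 wr:2>

issued = [0, 2]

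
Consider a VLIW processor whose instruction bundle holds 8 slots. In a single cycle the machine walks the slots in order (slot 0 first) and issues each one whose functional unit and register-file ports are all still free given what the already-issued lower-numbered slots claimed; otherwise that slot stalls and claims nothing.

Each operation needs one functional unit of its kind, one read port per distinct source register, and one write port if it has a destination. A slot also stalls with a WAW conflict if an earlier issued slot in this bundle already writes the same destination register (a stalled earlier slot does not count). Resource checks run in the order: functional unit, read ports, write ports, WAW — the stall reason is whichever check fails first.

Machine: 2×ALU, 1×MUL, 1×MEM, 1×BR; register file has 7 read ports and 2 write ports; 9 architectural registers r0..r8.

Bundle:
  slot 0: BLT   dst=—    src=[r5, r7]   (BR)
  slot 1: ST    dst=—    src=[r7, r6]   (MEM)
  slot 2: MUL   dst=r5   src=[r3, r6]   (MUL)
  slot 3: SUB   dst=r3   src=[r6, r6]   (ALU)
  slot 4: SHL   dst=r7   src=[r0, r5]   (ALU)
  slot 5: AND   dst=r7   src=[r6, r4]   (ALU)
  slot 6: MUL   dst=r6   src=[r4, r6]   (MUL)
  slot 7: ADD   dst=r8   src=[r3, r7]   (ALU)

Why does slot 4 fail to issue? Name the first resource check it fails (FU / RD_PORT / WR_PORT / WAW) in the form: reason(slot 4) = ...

#0 BR src=r5,r7 dispatched  <A:2 Mu:1 Ld:1 B:0 rd:5 wr:2>
#1 MEM src=r7,r6 dispatched  <A:2 Mu:1 Ld:0 B:0 rd:3 wr:2>
#2 MUL src=r3,r6 dispatched  <A:2 Mu:0 Ld:0 B:0 rd:1 wr:1>
#3 ALU src=r6,r6 dispatched  <A:1 Mu:0 Ld:0 B:0 rd:0 wr:0>
#4 ALU src=r0,r5 held:RD_PORT  <A:1 Mu:0 Ld:0 B:0 rd:0 wr:0>
#5 ALU src=r6,r4 held:RD_PORT  <A:1 Mu:0 Ld:0 B:0 rd:0 wr:0>
#6 MUL src=r4,r6 held:FU  <A:1 Mu:0 Ld:0 B:0 rd:0 wr:0>
#7 ALU src=r3,r7 held:RD_PORT  <A:1 Mu:0 Ld:0 B:0 rd:0 wr:0>

reason(slot 4) = RD_PORT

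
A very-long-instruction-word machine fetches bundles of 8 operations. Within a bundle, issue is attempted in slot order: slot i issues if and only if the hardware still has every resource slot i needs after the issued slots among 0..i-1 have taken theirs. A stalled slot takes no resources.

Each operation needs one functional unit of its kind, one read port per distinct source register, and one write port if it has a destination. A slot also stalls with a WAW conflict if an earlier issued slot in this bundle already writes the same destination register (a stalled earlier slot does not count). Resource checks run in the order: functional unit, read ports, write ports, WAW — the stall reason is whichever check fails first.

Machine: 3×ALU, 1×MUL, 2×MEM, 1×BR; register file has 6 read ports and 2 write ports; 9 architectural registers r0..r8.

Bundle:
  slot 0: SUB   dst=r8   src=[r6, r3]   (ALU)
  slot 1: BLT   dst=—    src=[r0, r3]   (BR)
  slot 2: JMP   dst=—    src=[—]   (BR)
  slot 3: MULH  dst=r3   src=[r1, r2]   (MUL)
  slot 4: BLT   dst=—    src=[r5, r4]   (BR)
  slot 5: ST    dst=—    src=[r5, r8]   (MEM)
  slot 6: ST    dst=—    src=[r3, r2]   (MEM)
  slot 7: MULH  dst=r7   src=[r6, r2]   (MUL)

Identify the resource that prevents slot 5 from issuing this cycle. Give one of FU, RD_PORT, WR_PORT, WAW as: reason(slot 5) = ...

#0 ALU src=r6,r3 dispatched  <A:2 Mu:1 Ld:2 B:1 rd:4 wr:1>
#1 BR src=r0,r3 dispatched  <A:2 Mu:1 Ld:2 B:0 rd:2 wr:1>
#2 BR src=- held:FU  <A:2 Mu:1 Ld:2 B:0 rd:2 wr:1>
#3 MUL src=r1,r2 dispatched  <A:2 Mu:0 Ld:2 B:0 rd:0 wr:0>
#4 BR src=r5,r4 held:FU  <A:2 Mu:0 Ld:2 B:0 rd:0 wr:0>
#5 MEM src=r5,r8 held:RD_PORT  <A:2 Mu:0 Ld:2 B:0 rd:0 wr:0>
#6 MEM src=r3,r2 held:RD_PORT  <A:2 Mu:0 Ld:2 B:0 rd:0 wr:0>
#7 MUL src=r6,r2 held:FU  <A:2 Mu:0 Ld:2 B:0 rd:0 wr:0>

reason(slot 5) = RD_PORT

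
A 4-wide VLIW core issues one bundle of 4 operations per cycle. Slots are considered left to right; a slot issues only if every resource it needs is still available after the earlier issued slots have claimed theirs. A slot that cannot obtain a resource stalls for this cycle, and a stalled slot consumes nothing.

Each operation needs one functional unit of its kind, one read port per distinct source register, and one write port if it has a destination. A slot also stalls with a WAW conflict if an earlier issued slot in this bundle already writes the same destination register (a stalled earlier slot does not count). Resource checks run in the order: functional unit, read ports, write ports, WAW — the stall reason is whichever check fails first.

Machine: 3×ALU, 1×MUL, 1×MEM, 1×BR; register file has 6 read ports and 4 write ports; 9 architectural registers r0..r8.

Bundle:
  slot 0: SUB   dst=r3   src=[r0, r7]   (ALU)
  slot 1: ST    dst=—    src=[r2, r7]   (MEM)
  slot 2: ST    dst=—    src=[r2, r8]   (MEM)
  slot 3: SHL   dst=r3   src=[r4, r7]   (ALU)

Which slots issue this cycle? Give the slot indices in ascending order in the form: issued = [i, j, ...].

#0 ALU src=r0,r7 dispatched  <A:2 Mu:1 Ld:1 B:1 rd:4 wr:3>
#1 MEM src=r2,r7 dispatched  <A:2 Mu:1 Ld:0 B:1 rd:2 wr:3>
#2 MEM src=r2,r8 held:FU  <A:2 Mu:1 Ld:0 B:1 rd:2 wr:3>
#3 ALU src=r4,r7 held:WAW  <A:2 Mu:1 Ld:0 B:1 rd:2 wr:3>

issued = [0, 1]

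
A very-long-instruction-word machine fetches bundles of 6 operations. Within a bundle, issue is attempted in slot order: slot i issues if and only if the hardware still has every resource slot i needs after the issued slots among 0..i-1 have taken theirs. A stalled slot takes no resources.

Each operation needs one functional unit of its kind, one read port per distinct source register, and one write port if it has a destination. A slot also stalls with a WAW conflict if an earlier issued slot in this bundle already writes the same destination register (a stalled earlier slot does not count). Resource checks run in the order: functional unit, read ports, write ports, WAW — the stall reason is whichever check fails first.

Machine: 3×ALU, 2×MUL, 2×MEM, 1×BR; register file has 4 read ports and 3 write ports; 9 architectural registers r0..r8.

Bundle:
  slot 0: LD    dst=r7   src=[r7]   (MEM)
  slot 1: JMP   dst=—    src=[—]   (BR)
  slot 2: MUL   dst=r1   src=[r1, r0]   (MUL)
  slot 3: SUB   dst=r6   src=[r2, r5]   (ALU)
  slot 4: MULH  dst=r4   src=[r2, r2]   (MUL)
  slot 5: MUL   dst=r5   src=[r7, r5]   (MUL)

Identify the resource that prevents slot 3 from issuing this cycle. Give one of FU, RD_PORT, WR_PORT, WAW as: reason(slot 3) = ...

slot 0 (MEM): ISSUE — free A3,Mu2,Ld1,B1 rp3 wp2
slot 1 (BR): ISSUE — free A3,Mu2,Ld1,B0 rp3 wp2
slot 2 (MUL): ISSUE — free A3,Mu1,Ld1,B0 rp1 wp1
slot 3 (ALU): stall RD_PORT — free A3,Mu1,Ld1,B0 rp1 wp1
slot 4 (MUL): ISSUE — free A3,Mu0,Ld1,B0 rp0 wp0
slot 5 (MUL): stall FU — free A3,Mu0,Ld1,B0 rp0 wp0

reason(slot 3) = RD_PORT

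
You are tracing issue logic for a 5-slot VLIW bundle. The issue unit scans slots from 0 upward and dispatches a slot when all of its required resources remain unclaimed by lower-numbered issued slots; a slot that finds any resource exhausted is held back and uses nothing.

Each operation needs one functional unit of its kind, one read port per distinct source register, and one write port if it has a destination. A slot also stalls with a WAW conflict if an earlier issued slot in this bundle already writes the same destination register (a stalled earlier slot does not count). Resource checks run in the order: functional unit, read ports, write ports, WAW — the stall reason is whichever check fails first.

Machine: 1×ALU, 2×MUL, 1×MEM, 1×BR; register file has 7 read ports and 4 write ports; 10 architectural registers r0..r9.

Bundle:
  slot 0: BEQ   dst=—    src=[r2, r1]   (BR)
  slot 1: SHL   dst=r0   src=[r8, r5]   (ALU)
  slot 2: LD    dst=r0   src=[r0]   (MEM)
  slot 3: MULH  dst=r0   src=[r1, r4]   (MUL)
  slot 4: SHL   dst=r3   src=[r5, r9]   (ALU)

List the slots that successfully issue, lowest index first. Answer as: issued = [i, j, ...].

slot 0 (BR): ISSUE — free A1,Mu2,Ld1,B0 rp5 wp4
slot 1 (ALU): ISSUE — free A0,Mu2,Ld1,B0 rp3 wp3
slot 2 (MEM): stall WAW — free A0,Mu2,Ld1,B0 rp3 wp3
slot 3 (MUL): stall WAW — free A0,Mu2,Ld1,B0 rp3 wp3
slot 4 (ALU): stall FU — free A0,Mu2,Ld1,B0 rp3 wp3

issued = [0, 1]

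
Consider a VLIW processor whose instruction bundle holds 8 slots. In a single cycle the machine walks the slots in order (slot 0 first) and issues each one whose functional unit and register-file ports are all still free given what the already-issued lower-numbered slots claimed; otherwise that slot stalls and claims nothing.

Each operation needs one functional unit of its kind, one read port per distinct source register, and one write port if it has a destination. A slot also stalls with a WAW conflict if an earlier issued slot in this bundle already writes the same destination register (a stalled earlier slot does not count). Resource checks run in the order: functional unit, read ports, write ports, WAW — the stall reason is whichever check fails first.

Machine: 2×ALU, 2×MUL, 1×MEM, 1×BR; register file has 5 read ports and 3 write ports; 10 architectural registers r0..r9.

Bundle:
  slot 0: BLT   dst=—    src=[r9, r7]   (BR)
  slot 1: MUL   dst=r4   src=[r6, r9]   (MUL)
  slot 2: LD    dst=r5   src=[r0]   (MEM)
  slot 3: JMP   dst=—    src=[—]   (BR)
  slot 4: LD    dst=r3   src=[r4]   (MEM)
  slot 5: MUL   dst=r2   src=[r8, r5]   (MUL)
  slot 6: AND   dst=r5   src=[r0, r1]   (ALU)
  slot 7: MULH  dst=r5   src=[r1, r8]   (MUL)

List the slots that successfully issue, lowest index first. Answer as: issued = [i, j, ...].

issued = [0, 1, 2]

#0 BR src=r9,r7 dispatched  <A:2 Mu:2 Ld:1 B:0 rd:3 wr:3>
#1 MUL src=r6,r9 dispatched  <A:2 Mu:1 Ld:1 B:0 rd:1 wr:2>
#2 MEM src=r0 dispatched  <A:2 Mu:1 Ld:0 B:0 rd:0 wr:1>
#3 BR src=- held:FU  <A:2 Mu:1 Ld:0 B:0 rd:0 wr:1>
#4 MEM src=r4 held:FU  <A:2 Mu:1 Ld:0 B:0 rd:0 wr:1>
#5 MUL src=r8,r5 held:RD_PORT  <A:2 Mu:1 Ld:0 B:0 rd:0 wr:1>
#6 ALU src=r0,r1 held:RD_PORT  <A:2 Mu:1 Ld:0 B:0 rd:0 wr:1>
#7 MUL src=r1,r8 held:RD_PORT  <A:2 Mu:1 Ld:0 B:0 rd:0 wr:1>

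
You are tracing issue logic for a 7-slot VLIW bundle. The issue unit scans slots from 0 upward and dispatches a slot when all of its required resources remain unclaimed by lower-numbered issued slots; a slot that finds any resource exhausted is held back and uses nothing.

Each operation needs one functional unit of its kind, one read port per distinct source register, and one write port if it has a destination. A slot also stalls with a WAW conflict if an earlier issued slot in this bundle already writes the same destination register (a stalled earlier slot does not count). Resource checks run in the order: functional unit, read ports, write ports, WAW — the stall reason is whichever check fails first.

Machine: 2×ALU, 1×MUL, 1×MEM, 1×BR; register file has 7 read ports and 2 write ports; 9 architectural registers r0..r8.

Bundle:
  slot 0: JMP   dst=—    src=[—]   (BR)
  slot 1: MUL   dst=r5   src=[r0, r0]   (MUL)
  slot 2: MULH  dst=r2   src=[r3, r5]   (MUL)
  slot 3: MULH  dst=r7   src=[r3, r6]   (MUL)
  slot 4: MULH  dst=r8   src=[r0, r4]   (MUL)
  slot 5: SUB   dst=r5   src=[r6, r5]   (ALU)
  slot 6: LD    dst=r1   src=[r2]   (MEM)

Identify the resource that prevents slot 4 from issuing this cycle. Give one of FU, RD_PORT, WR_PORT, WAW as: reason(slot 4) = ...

reason(slot 4) = FU

slot 0 (BR): ISSUE — free A2,Mu1,Ld1,B0 rp7 wp2
slot 1 (MUL): ISSUE — free A2,Mu0,Ld1,B0 rp6 wp1
slot 2 (MUL): stall FU — free A2,Mu0,Ld1,B0 rp6 wp1
slot 3 (MUL): stall FU — free A2,Mu0,Ld1,B0 rp6 wp1
slot 4 (MUL): stall FU — free A2,Mu0,Ld1,B0 rp6 wp1
slot 5 (ALU): stall WAW — free A2,Mu0,Ld1,B0 rp6 wp1
slot 6 (MEM): ISSUE — free A2,Mu0,Ld0,B0 rp5 wp0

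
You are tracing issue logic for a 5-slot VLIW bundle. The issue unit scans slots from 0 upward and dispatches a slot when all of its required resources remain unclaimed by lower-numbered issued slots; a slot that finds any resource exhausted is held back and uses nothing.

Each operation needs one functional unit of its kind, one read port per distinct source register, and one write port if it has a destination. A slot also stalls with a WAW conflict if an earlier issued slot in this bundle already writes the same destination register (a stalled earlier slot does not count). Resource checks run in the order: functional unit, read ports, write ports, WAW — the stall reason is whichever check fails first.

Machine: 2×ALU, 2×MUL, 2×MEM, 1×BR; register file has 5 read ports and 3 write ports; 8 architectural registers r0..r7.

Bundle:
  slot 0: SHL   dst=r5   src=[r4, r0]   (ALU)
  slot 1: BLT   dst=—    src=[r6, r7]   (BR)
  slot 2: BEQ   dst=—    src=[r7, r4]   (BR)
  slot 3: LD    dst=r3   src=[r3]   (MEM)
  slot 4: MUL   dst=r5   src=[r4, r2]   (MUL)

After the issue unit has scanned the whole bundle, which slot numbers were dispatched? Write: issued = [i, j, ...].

issued = [0, 1, 3]

#0 ALU src=r4,r0 dispatched  <A:1 Mu:2 Ld:2 B:1 rd:3 wr:2>
#1 BR src=r6,r7 dispatched  <A:1 Mu:2 Ld:2 B:0 rd:1 wr:2>
#2 BR src=r7,r4 held:FU  <A:1 Mu:2 Ld:2 B:0 rd:1 wr:2>
#3 MEM src=r3 dispatched  <A:1 Mu:2 Ld:1 B:0 rd:0 wr:1>
#4 MUL src=r4,r2 held:RD_PORT  <A:1 Mu:2 Ld:1 B:0 rd:0 wr:1>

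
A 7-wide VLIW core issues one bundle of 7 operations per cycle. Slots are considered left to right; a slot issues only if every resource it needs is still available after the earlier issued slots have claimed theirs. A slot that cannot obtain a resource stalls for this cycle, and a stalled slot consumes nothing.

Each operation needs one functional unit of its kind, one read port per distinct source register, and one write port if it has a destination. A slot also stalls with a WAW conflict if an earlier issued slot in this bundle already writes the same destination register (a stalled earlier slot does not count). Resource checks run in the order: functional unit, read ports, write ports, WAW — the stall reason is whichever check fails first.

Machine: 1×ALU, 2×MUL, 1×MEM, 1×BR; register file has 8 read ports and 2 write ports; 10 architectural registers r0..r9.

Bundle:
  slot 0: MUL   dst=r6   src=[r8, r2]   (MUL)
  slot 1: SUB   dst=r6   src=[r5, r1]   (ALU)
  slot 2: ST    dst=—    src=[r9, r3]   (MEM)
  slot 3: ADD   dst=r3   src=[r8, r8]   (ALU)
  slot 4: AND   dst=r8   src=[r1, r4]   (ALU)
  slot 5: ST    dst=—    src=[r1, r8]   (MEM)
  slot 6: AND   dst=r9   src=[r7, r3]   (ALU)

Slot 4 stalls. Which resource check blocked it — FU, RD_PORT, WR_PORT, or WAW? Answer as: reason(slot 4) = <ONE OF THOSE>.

reason(slot 4) = FU

slot 0 (MUL): ISSUE — free A1,Mu1,Ld1,B1 rp6 wp1
slot 1 (ALU): stall WAW — free A1,Mu1,Ld1,B1 rp6 wp1
slot 2 (MEM): ISSUE — free A1,Mu1,Ld0,B1 rp4 wp1
slot 3 (ALU): ISSUE — free A0,Mu1,Ld0,B1 rp3 wp0
slot 4 (ALU): stall FU — free A0,Mu1,Ld0,B1 rp3 wp0
slot 5 (MEM): stall FU — free A0,Mu1,Ld0,B1 rp3 wp0
slot 6 (ALU): stall FU — free A0,Mu1,Ld0,B1 rp3 wp0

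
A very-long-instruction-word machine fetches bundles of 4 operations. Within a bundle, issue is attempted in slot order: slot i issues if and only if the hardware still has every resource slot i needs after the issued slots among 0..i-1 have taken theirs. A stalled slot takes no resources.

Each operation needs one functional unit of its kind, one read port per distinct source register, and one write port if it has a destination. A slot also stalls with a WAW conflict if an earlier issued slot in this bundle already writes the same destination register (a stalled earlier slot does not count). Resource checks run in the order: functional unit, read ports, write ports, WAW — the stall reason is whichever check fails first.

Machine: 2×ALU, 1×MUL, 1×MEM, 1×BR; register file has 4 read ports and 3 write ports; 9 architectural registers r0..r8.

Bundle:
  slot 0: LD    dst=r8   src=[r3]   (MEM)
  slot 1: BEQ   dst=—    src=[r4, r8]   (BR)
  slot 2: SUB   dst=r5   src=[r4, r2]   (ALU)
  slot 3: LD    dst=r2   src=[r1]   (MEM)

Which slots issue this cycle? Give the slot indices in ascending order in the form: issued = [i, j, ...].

[0] MEM needs rd=1 wr=1: ok; after: ALU=2 MUL=1 MEM=0 BR=1, R=3, W=2
[1] BR needs rd=2 wr=0: ok; after: ALU=2 MUL=1 MEM=0 BR=0, R=1, W=2
[2] ALU needs rd=2 wr=1: RD_PORT; after: ALU=2 MUL=1 MEM=0 BR=0, R=1, W=2
[3] MEM needs rd=1 wr=1: FU; after: ALU=2 MUL=1 MEM=0 BR=0, R=1, W=2

issued = [0, 1]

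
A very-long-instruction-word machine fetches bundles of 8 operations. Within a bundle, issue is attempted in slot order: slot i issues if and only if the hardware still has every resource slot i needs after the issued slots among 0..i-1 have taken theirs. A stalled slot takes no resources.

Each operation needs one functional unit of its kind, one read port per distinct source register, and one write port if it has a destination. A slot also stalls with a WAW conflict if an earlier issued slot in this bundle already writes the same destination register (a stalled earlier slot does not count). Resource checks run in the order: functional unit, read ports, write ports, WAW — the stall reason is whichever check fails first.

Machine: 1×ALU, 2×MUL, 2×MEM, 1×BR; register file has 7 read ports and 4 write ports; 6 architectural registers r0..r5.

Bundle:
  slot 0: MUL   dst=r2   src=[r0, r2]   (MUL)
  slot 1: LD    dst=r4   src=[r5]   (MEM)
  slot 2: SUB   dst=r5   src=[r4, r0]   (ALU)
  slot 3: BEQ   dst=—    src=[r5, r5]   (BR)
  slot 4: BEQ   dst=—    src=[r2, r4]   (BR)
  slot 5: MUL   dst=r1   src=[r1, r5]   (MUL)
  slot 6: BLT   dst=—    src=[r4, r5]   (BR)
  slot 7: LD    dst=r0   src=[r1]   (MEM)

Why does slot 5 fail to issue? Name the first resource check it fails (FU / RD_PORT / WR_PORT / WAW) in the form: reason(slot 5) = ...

(0) want 1×MUL +2rd +1wr — yes → AL1|MU1|ME2|BR1|rd5|wr3
(1) want 1×MEM +1rd +1wr — yes → AL1|MU1|ME1|BR1|rd4|wr2
(2) want 1×ALU +2rd +1wr — yes → AL0|MU1|ME1|BR1|rd2|wr1
(3) want 1×BR +1rd +0wr — yes → AL0|MU1|ME1|BR0|rd1|wr1
(4) want 1×BR +2rd +0wr — FU → AL0|MU1|ME1|BR0|rd1|wr1
(5) want 1×MUL +2rd +1wr — RD_PORT → AL0|MU1|ME1|BR0|rd1|wr1
(6) want 1×BR +2rd +0wr — FU → AL0|MU1|ME1|BR0|rd1|wr1
(7) want 1×MEM +1rd +1wr — yes → AL0|MU1|ME0|BR0|rd0|wr0

reason(slot 5) = RD_PORT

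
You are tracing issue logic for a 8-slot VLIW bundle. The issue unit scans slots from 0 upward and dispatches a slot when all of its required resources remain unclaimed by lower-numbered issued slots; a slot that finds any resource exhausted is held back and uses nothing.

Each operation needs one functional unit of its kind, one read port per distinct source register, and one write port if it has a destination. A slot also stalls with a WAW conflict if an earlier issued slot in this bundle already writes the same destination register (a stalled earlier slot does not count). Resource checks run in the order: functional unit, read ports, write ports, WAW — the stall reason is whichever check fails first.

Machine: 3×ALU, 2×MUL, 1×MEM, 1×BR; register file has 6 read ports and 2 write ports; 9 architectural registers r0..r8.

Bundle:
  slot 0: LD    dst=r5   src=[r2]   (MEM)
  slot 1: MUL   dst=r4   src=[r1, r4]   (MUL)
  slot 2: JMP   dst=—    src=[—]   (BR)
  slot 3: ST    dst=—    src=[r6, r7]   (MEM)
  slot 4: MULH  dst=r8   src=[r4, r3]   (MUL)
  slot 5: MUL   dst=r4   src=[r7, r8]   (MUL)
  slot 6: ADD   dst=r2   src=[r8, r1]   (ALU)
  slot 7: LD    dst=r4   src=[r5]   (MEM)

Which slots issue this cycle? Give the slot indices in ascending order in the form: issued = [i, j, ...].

  0. MEM→r5 ⇒ go  {3A/2Mu/0Ld/1B | 5r 1w}
  1. MUL→r4 ⇒ go  {3A/1Mu/0Ld/1B | 3r 0w}
  2. BR ⇒ go  {3A/1Mu/0Ld/0B | 3r 0w}
  3. MEM ⇒ no(FU)  {3A/1Mu/0Ld/0B | 3r 0w}
  4. MUL→r8 ⇒ no(WR_PORT)  {3A/1Mu/0Ld/0B | 3r 0w}
  5. MUL→r4 ⇒ no(WR_PORT)  {3A/1Mu/0Ld/0B | 3r 0w}
  6. ALU→r2 ⇒ no(WR_PORT)  {3A/1Mu/0Ld/0B | 3r 0w}
  7. MEM→r4 ⇒ no(FU)  {3A/1Mu/0Ld/0B | 3r 0w}

issued = [0, 1, 2]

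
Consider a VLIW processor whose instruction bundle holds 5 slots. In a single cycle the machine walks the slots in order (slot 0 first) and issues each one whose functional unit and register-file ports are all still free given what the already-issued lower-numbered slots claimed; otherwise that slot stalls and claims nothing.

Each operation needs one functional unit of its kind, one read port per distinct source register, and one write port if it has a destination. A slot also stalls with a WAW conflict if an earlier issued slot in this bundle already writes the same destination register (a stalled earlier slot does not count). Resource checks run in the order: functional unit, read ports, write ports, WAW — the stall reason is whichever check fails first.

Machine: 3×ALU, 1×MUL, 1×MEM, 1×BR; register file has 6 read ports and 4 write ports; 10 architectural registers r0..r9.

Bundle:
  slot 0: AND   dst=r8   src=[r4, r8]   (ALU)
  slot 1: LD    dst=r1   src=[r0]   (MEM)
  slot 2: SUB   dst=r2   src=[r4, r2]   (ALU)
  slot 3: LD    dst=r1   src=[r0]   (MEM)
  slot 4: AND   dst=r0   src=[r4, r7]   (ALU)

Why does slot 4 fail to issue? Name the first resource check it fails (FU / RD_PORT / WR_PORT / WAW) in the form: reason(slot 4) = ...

  0. ALU→r8 ⇒ go  {2A/1Mu/1Ld/1B | 4r 3w}
  1. MEM→r1 ⇒ go  {2A/1Mu/0Ld/1B | 3r 2w}
  2. ALU→r2 ⇒ go  {1A/1Mu/0Ld/1B | 1r 1w}
  3. MEM→r1 ⇒ no(FU)  {1A/1Mu/0Ld/1B | 1r 1w}
  4. ALU→r0 ⇒ no(RD_PORT)  {1A/1Mu/0Ld/1B | 1r 1w}

reason(slot 4) = RD_PORT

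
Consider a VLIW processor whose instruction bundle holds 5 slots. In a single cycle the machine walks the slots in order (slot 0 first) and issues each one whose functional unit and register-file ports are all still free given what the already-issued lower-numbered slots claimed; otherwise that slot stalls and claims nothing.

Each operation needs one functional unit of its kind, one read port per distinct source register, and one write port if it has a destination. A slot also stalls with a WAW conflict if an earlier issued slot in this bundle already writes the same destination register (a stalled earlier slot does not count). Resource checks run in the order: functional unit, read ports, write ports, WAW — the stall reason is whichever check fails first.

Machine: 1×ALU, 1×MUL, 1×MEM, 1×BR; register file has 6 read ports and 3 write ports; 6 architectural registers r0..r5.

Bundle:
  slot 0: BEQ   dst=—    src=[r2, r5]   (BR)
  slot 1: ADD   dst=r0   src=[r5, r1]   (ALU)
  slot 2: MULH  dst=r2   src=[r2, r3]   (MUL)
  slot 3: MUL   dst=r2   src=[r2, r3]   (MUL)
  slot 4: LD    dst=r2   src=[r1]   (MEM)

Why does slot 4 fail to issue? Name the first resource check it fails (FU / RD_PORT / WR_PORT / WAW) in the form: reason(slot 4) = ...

(0) want 1×BR +2rd +0wr — yes → AL1|MU1|ME1|BR0|rd4|wr3
(1) want 1×ALU +2rd +1wr — yes → AL0|MU1|ME1|BR0|rd2|wr2
(2) want 1×MUL +2rd +1wr — yes → AL0|MU0|ME1|BR0|rd0|wr1
(3) want 1×MUL +2rd +1wr — FU → AL0|MU0|ME1|BR0|rd0|wr1
(4) want 1×MEM +1rd +1wr — RD_PORT → AL0|MU0|ME1|BR0|rd0|wr1

reason(slot 4) = RD_PORT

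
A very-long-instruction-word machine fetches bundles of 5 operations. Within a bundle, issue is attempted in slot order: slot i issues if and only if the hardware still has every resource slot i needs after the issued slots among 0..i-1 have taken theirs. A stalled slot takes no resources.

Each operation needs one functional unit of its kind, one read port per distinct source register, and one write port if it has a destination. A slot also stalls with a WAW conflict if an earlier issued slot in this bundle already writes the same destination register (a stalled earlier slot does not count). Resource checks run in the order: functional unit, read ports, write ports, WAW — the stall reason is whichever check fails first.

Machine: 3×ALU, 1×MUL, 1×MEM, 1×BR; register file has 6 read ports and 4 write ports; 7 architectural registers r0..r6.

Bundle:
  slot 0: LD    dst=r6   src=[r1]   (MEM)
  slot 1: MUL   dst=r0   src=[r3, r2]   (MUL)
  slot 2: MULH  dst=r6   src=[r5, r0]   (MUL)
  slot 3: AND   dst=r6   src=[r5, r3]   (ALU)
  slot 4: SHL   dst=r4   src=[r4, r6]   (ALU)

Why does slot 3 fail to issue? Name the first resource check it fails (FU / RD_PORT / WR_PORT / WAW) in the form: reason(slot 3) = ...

#0 MEM src=r1 dispatched  <A:3 Mu:1 Ld:0 B:1 rd:5 wr:3>
#1 MUL src=r3,r2 dispatched  <A:3 Mu:0 Ld:0 B:1 rd:3 wr:2>
#2 MUL src=r5,r0 held:FU  <A:3 Mu:0 Ld:0 B:1 rd:3 wr:2>
#3 ALU src=r5,r3 held:WAW  <A:3 Mu:0 Ld:0 B:1 rd:3 wr:2>
#4 ALU src=r4,r6 dispatched  <A:2 Mu:0 Ld:0 B:1 rd:1 wr:1>

reason(slot 3) = WAW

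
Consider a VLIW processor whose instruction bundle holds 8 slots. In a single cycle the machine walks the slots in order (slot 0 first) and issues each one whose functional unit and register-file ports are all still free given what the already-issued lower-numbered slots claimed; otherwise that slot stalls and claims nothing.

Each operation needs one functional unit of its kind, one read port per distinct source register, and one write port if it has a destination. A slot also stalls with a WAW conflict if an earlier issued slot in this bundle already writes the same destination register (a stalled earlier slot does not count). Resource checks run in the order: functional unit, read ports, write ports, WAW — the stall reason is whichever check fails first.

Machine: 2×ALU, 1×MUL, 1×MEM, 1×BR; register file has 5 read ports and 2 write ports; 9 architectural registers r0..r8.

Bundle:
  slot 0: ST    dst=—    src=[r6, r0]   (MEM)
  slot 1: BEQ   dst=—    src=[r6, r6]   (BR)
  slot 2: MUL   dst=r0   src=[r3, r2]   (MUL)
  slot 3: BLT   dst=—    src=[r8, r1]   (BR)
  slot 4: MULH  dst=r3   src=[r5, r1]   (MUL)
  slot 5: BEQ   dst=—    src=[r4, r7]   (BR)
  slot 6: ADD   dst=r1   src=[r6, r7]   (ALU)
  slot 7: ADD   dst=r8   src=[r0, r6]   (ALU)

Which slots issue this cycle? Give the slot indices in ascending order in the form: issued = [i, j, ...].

(0) want 1×MEM +2rd +0wr — yes → AL2|MU1|ME0|BR1|rd3|wr2
(1) want 1×BR +1rd +0wr — yes → AL2|MU1|ME0|BR0|rd2|wr2
(2) want 1×MUL +2rd +1wr — yes → AL2|MU0|ME0|BR0|rd0|wr1
(3) want 1×BR +2rd +0wr — FU → AL2|MU0|ME0|BR0|rd0|wr1
(4) want 1×MUL +2rd +1wr — FU → AL2|MU0|ME0|BR0|rd0|wr1
(5) want 1×BR +2rd +0wr — FU → AL2|MU0|ME0|BR0|rd0|wr1
(6) want 1×ALU +2rd +1wr — RD_PORT → AL2|MU0|ME0|BR0|rd0|wr1
(7) want 1×ALU +2rd +1wr — RD_PORT → AL2|MU0|ME0|BR0|rd0|wr1

issued = [0, 1, 2]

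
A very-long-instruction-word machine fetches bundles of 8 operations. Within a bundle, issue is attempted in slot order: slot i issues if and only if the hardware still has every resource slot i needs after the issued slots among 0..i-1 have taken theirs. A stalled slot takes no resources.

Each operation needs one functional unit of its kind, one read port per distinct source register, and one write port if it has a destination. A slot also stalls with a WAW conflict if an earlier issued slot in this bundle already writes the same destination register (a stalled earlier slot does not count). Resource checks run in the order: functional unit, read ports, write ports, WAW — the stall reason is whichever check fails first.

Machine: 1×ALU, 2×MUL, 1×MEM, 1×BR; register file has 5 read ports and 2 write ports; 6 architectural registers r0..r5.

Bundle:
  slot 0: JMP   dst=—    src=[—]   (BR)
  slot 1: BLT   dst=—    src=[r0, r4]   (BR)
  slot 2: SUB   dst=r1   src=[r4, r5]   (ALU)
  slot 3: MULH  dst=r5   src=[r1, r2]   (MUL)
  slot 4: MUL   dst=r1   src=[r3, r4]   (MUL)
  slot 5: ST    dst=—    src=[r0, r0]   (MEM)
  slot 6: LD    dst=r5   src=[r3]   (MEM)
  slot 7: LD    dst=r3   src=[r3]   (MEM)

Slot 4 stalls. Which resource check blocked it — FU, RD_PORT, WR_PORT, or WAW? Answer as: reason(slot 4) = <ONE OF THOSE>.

[0] BR needs rd=0 wr=0: ok; after: ALU=1 MUL=2 MEM=1 BR=0, R=5, W=2
[1] BR needs rd=2 wr=0: FU; after: ALU=1 MUL=2 MEM=1 BR=0, R=5, W=2
[2] ALU needs rd=2 wr=1: ok; after: ALU=0 MUL=2 MEM=1 BR=0, R=3, W=1
[3] MUL needs rd=2 wr=1: ok; after: ALU=0 MUL=1 MEM=1 BR=0, R=1, W=0
[4] MUL needs rd=2 wr=1: RD_PORT; after: ALU=0 MUL=1 MEM=1 BR=0, R=1, W=0
[5] MEM needs rd=1 wr=0: ok; after: ALU=0 MUL=1 MEM=0 BR=0, R=0, W=0
[6] MEM needs rd=1 wr=1: FU; after: ALU=0 MUL=1 MEM=0 BR=0, R=0, W=0
[7] MEM needs rd=1 wr=1: FU; after: ALU=0 MUL=1 MEM=0 BR=0, R=0, W=0

reason(slot 4) = RD_PORT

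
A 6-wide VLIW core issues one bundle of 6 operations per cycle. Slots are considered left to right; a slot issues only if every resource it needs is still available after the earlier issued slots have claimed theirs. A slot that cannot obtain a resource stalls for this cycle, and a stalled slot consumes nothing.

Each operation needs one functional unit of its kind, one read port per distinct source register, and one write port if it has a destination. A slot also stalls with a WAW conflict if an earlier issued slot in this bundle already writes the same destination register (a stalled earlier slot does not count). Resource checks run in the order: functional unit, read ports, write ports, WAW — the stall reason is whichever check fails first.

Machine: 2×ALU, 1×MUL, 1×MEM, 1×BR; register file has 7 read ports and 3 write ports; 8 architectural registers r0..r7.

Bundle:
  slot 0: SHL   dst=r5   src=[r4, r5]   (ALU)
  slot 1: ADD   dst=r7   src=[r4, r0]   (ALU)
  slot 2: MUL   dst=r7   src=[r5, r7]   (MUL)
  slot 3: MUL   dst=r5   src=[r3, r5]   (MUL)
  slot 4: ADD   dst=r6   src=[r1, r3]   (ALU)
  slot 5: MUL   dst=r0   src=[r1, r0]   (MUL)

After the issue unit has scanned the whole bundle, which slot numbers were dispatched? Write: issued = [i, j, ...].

issued = [0, 1, 5]

slot 0 (ALU): ISSUE — free A1,Mu1,Ld1,B1 rp5 wp2
slot 1 (ALU): ISSUE — free A0,Mu1,Ld1,B1 rp3 wp1
slot 2 (MUL): stall WAW — free A0,Mu1,Ld1,B1 rp3 wp1
slot 3 (MUL): stall WAW — free A0,Mu1,Ld1,B1 rp3 wp1
slot 4 (ALU): stall FU — free A0,Mu1,Ld1,B1 rp3 wp1
slot 5 (MUL): ISSUE — free A0,Mu0,Ld1,B1 rp1 wp0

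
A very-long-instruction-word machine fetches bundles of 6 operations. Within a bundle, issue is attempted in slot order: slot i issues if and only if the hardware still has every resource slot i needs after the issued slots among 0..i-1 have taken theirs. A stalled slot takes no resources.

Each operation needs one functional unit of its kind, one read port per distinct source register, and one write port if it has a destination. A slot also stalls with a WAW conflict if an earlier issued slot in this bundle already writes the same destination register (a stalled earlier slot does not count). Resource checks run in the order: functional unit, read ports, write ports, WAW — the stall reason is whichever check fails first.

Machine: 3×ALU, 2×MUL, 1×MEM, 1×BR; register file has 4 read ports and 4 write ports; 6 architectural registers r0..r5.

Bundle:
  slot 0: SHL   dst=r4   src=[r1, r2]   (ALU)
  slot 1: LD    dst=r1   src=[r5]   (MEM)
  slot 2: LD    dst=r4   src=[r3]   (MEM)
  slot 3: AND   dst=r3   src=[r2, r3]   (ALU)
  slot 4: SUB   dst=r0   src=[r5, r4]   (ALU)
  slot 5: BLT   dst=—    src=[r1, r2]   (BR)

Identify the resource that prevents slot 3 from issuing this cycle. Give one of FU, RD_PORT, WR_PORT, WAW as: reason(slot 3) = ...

reason(slot 3) = RD_PORT

[0] ALU needs rd=2 wr=1: ok; after: ALU=2 MUL=2 MEM=1 BR=1, R=2, W=3
[1] MEM needs rd=1 wr=1: ok; after: ALU=2 MUL=2 MEM=0 BR=1, R=1, W=2
[2] MEM needs rd=1 wr=1: FU; after: ALU=2 MUL=2 MEM=0 BR=1, R=1, W=2
[3] ALU needs rd=2 wr=1: RD_PORT; after: ALU=2 MUL=2 MEM=0 BR=1, R=1, W=2
[4] ALU needs rd=2 wr=1: RD_PORT; after: ALU=2 MUL=2 MEM=0 BR=1, R=1, W=2
[5] BR needs rd=2 wr=0: RD_PORT; after: ALU=2 MUL=2 MEM=0 BR=1, R=1, W=2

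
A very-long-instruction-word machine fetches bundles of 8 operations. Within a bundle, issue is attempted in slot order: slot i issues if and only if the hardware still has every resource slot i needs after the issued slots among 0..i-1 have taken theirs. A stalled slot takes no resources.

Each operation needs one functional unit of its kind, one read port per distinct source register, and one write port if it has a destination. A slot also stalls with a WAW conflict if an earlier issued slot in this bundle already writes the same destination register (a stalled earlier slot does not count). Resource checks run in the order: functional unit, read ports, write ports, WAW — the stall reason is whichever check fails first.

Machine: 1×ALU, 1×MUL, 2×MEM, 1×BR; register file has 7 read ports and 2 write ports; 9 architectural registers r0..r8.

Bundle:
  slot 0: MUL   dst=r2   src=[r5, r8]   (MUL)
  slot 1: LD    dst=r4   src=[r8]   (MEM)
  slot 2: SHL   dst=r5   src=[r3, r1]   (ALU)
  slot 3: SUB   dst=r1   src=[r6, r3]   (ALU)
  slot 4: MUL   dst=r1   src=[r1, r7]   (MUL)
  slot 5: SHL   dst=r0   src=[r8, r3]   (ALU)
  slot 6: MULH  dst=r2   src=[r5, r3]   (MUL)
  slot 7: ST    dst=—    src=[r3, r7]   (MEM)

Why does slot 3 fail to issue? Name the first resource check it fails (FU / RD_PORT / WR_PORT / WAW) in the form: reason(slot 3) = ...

(0) want 1×MUL +2rd +1wr — yes → AL1|MU0|ME2|BR1|rd5|wr1
(1) want 1×MEM +1rd +1wr — yes → AL1|MU0|ME1|BR1|rd4|wr0
(2) want 1×ALU +2rd +1wr — WR_PORT → AL1|MU0|ME1|BR1|rd4|wr0
(3) want 1×ALU +2rd +1wr — WR_PORT → AL1|MU0|ME1|BR1|rd4|wr0
(4) want 1×MUL +2rd +1wr — FU → AL1|MU0|ME1|BR1|rd4|wr0
(5) want 1×ALU +2rd +1wr — WR_PORT → AL1|MU0|ME1|BR1|rd4|wr0
(6) want 1×MUL +2rd +1wr — FU → AL1|MU0|ME1|BR1|rd4|wr0
(7) want 1×MEM +2rd +0wr — yes → AL1|MU0|ME0|BR1|rd2|wr0

reason(slot 3) = WR_PORT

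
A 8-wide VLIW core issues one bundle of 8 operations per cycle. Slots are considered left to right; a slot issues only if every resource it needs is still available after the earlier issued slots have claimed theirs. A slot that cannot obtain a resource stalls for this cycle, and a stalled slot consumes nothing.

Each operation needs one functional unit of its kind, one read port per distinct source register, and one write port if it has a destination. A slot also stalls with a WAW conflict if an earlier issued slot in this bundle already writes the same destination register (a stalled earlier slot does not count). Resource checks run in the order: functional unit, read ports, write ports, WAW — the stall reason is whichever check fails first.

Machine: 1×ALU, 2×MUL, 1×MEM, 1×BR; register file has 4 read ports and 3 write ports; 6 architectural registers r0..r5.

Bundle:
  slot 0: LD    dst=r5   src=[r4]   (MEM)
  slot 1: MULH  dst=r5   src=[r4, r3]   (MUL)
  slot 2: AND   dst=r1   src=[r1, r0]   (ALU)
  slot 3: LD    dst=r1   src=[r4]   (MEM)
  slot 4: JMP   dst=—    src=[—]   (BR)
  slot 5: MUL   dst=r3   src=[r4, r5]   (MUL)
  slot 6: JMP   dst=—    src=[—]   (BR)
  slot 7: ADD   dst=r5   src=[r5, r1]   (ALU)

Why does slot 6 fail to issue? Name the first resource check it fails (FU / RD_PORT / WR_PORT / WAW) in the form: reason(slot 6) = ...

reason(slot 6) = FU

  0. MEM→r5 ⇒ go  {1A/2Mu/0Ld/1B | 3r 2w}
  1. MUL→r5 ⇒ no(WAW)  {1A/2Mu/0Ld/1B | 3r 2w}
  2. ALU→r1 ⇒ go  {0A/2Mu/0Ld/1B | 1r 1w}
  3. MEM→r1 ⇒ no(FU)  {0A/2Mu/0Ld/1B | 1r 1w}
  4. BR ⇒ go  {0A/2Mu/0Ld/0B | 1r 1w}
  5. MUL→r3 ⇒ no(RD_PORT)  {0A/2Mu/0Ld/0B | 1r 1w}
  6. BR ⇒ no(FU)  {0A/2Mu/0Ld/0B | 1r 1w}
  7. ALU→r5 ⇒ no(FU)  {0A/2Mu/0Ld/0B | 1r 1w}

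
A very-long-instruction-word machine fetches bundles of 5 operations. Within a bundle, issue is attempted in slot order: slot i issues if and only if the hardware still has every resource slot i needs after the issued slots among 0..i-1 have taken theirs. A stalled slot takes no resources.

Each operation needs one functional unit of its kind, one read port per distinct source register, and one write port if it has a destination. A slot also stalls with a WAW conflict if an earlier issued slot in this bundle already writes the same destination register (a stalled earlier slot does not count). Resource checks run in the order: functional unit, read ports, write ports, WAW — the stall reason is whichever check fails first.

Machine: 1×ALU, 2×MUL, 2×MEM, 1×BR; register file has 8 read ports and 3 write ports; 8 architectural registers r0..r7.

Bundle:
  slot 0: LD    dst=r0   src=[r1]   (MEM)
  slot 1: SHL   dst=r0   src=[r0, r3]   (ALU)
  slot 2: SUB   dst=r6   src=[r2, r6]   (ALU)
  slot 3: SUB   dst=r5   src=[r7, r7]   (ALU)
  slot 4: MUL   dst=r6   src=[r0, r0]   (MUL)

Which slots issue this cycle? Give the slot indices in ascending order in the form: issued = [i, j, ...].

issued = [0, 2]

  0. MEM→r0 ⇒ go  {1A/2Mu/1Ld/1B | 7r 2w}
  1. ALU→r0 ⇒ no(WAW)  {1A/2Mu/1Ld/1B | 7r 2w}
  2. ALU→r6 ⇒ go  {0A/2Mu/1Ld/1B | 5r 1w}
  3. ALU→r5 ⇒ no(FU)  {0A/2Mu/1Ld/1B | 5r 1w}
  4. MUL→r6 ⇒ no(WAW)  {0A/2Mu/1Ld/1B | 5r 1w}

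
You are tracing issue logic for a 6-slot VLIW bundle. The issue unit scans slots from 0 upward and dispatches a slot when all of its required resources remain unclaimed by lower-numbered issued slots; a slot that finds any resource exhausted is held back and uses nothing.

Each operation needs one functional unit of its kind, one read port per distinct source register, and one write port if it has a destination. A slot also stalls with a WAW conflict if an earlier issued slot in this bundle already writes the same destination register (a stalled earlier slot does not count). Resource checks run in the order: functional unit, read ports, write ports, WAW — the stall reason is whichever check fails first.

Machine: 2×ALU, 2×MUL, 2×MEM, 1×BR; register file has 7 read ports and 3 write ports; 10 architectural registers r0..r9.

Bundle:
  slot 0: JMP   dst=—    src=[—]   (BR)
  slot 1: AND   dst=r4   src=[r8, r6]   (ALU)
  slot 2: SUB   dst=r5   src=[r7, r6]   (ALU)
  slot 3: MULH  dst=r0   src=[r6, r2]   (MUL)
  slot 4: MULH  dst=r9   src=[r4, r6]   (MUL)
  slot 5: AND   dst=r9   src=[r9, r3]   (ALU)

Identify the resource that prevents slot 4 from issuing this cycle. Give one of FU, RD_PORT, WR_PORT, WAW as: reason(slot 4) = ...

reason(slot 4) = RD_PORT

[0] BR needs rd=0 wr=0: ok; after: ALU=2 MUL=2 MEM=2 BR=0, R=7, W=3
[1] ALU needs rd=2 wr=1: ok; after: ALU=1 MUL=2 MEM=2 BR=0, R=5, W=2
[2] ALU needs rd=2 wr=1: ok; after: ALU=0 MUL=2 MEM=2 BR=0, R=3, W=1
[3] MUL needs rd=2 wr=1: ok; after: ALU=0 MUL=1 MEM=2 BR=0, R=1, W=0
[4] MUL needs rd=2 wr=1: RD_PORT; after: ALU=0 MUL=1 MEM=2 BR=0, R=1, W=0
[5] ALU needs rd=2 wr=1: FU; after: ALU=0 MUL=1 MEM=2 BR=0, R=1, W=0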